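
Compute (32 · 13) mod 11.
Reduce the factors first: 32 ≡ 10, 13 ≡ 2 (mod 11), so 32 · 13 ≡ 10 · 2 (mod 11). 10 · 2 = 20. Dividing by 11: 20 = 1·11 + 9. So (32 · 13) mod 11 = 9.

Final answer: 9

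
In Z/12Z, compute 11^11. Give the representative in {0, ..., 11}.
Use repeated squaring. Binary(11) = 1011. Walk through the bits of the exponent 11 left-to-right: at each bit after the leading one, square the running value, then multiply by 11 if the bit is 1 (always reducing mod 12):
  bit 1 = 1 (leading): start with 11.
  bit 2 = 0: square 11^2 = 121 ≡ 1 (mod 12).
  bit 3 = 1: square 1^2 = 1; bit is 1, so multiply 1·11 = 11 (mod 12).
  bit 4 = 1: square 11^2 = 121 ≡ 1; bit is 1, so multiply 1·11 = 11 (mod 12).
Final value: 11^11 ≡ 11 (mod 12).

Final answer: 11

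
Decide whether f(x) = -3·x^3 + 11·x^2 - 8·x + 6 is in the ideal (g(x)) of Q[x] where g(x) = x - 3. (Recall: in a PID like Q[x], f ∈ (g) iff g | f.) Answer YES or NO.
YES

In Q[x] the ideal (g) consists of all multiples of g, so f ∈ (g) iff g | f, i.e. iff the remainder of f on division by g is 0. Divide f by g (g is monic, so eliminate the leading term of the running remainder at each step):
  leading term -3·x^3: subtract (-3·x^2)·g(x) = -3·x^3 + 9·x^2, leaving 2·x^2 - 8·x + 6
  leading term 2·x^2: subtract (2·x)·g(x) = 2·x^2 - 6·x, leaving 6 - 2·x
  leading term -2·x: subtract (-2)·g(x) = 6 - 2·x, leaving 0
The remainder is 0, so f(x) = g(x) · h(x) with h(x) = -3·x^2 + 2·x - 2. Hence g | f, i.e. f ∈ (g).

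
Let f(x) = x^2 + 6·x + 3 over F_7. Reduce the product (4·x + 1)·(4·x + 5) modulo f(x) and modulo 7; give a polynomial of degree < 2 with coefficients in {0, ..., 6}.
Multiply as integer polynomials: a · b = 16·x^2 + 24·x + 5. Reducing coefficients mod 7: a · b ≡ 2·x^2 + 3·x + 5. Now divide by f(x) = x^2 + 6·x + 3 in F_7[x], eliminating the leading term at each step:
  leading term 2·x^2: subtract (2)·f(x) = 2·x^2 + 5·x + 6, leaving 5·x + 6 (coefficients mod 7)
The degree is now < 2, so this is the remainder. Hence a · b ≡ 5·x + 6 in F_7[x]/(f).

Final answer: a · b ≡ 5·x + 6 (mod f(x))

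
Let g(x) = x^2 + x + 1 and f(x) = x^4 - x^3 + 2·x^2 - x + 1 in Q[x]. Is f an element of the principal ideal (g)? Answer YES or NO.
NO

In Q[x] the ideal (g) consists of all multiples of g, so f ∈ (g) iff g | f, i.e. iff the remainder of f on division by g is 0. Divide f by g (g is monic, so eliminate the leading term of the running remainder at each step):
  leading term x^4: subtract (x^2)·g(x) = x^4 + x^3 + x^2, leaving -2·x^3 + x^2 - x + 1
  leading term -2·x^3: subtract (-2·x)·g(x) = -2·x^3 - 2·x^2 - 2·x, leaving 3·x^2 + x + 1
  leading term 3·x^2: subtract (3)·g(x) = 3·x^2 + 3·x + 3, leaving -2·x - 2
The remainder r(x) = -2·x - 2 ≠ 0 (and deg r < deg g), so g ∤ f, i.e. f ∉ (g).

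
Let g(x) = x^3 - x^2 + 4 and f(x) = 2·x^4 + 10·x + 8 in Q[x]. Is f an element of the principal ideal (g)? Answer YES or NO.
NO

In Q[x] the ideal (g) consists of all multiples of g, so f ∈ (g) iff g | f, i.e. iff the remainder of f on division by g is 0. Divide f by g (g is monic, so eliminate the leading term of the running remainder at each step):
  leading term 2·x^4: subtract (2·x)·g(x) = 2·x^4 - 2·x^3 + 8·x, leaving 2·x^3 + 2·x + 8
  leading term 2·x^3: subtract (2)·g(x) = 2·x^3 - 2·x^2 + 8, leaving 2·x^2 + 2·x
The remainder r(x) = 2·x^2 + 2·x ≠ 0 (and deg r < deg g), so g ∤ f, i.e. f ∉ (g).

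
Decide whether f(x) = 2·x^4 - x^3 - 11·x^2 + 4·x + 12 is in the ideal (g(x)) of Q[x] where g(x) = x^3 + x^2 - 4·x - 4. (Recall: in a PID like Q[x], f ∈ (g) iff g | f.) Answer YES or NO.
YES

In Q[x] the ideal (g) consists of all multiples of g, so f ∈ (g) iff g | f, i.e. iff the remainder of f on division by g is 0. Divide f by g (g is monic, so eliminate the leading term of the running remainder at each step):
  leading term 2·x^4: subtract (2·x)·g(x) = 2·x^4 + 2·x^3 - 8·x^2 - 8·x, leaving -3·x^3 - 3·x^2 + 12·x + 12
  leading term -3·x^3: subtract (-3)·g(x) = -3·x^3 - 3·x^2 + 12·x + 12, leaving 0
The remainder is 0, so f(x) = g(x) · h(x) with h(x) = 2·x - 3. Hence g | f, i.e. f ∈ (g).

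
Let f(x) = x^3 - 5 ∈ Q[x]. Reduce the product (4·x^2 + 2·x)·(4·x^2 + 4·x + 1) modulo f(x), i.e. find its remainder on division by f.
a · b ≡ 12·x^2 + 82·x + 120 (mod f(x))

First multiply in Q[x] without reducing: a · b = 16·x^4 + 24·x^3 + 12·x^2 + 2·x. Now divide by f(x) = x^3 - 5, eliminating the leading term at each step:
  leading term 16·x^4: subtract (16·x)·f(x) = 16·x^4 - 80·x, leaving 24·x^3 + 12·x^2 + 82·x
  leading term 24·x^3: subtract (24)·f(x) = 24·x^3 - 120, leaving 12·x^2 + 82·x + 120
The degree is now < 3, so this is the remainder. Hence a · b ≡ 12·x^2 + 82·x + 120 in Q[x]/(f).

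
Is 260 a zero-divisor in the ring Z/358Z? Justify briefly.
YES

gcd(260, 358) = 2 > 1, so 260 is not a unit in Z/358Z. In Z/nZ every nonzero non-unit is a zero-divisor: explicitly, take b = 358/gcd = 179 ≠ 0 (mod 358); then 260·179 = 46540 = 130·358, i.e. 260·179 ≡ 0 (mod 358). So 260 is a zero-divisor.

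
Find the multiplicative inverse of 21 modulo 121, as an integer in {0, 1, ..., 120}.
21^(−1) ≡ 98 (mod 121)

Apply the extended Euclidean algorithm to (121, 21), tracking rows (r, s, t) with s·121 + t·21 = r. Each division r_prev = q·r_cur + r_new produces the new row as (previous row) − q·(current row):
  row A: (121, 1, 0)   [1·121 + 0·21 = 121]
  row B: (21, 0, 1)   [0·121 + 1·21 = 21]
  121 = 5·21 + 16   → row C = row A − 5·row B = (16, 1, −5)   [check: 1·121 − 5·21 = 16]
  21 = 1·16 + 5   → row D = row B − 1·row C = (5, −1, 6)   [check: −1·121 + 6·21 = 5]
  16 = 3·5 + 1   → row E = row C − 3·row D = (1, 4, −23)   [check: 4·121 − 23·21 = 1]
  5 = 5·1 + 0   → remainder 0, stop. gcd = 1 (last nonzero row E).
The gcd is 1, so 21 is invertible mod 121. The last nonzero row gives 4·121 − 23·21 = 1, so t = −23. So 21^(−1) ≡ −23 ≡ 98 (mod 121). Verify: 21 · 98 = 2058 ≡ 1 (mod 121). ✓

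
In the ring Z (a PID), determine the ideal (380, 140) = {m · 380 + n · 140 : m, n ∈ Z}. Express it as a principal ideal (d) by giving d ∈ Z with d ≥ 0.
(380, 140) = (20); d = 20

In the PID Z, (a, b) is generated by gcd(a, b). Compute gcd(380, 140) with the extended Euclidean algorithm, tracking rows (r, s, t) with s·380 + t·140 = r:
  row A: (380, 1, 0)   [1·380 + 0·140 = 380]
  row B: (140, 0, 1)   [0·380 + 1·140 = 140]
  380 = 2·140 + 100   → row C = row A − 2·row B = (100, 1, −2)   [check: 1·380 − 2·140 = 100]
  140 = 1·100 + 40   → row D = row B − 1·row C = (40, −1, 3)   [check: −1·380 + 3·140 = 40]
  100 = 2·40 + 20   → row E = row C − 2·row D = (20, 3, −8)   [check: 3·380 − 8·140 = 20]
  40 = 2·20 + 0   → remainder 0, stop. gcd = 20 (last nonzero row E).
So gcd(380, 140) = 20, with Bézout identity 3·380 − 8·140 = 20. Containment (⊇): the Bézout identity exhibits 20 as an element of (380, 140), giving (20) ⊆ (380, 140). Containment (⊆): since 20 | 380 and 20 | 140 (380 = 20·19, 140 = 20·7), every Z-linear combination of 380 and 140 is divisible by 20, so (380, 140) ⊆ (20). Therefore (380, 140) = (20), d = 20.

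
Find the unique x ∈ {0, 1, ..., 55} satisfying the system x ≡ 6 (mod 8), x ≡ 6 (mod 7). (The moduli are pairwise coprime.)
The moduli 8, 7 are pairwise coprime, so by the CRT there is a unique solution mod 8·7 = 56.
Solve by successive substitution. Start with x ≡ 6 (mod 8).
  Combine with x ≡ 6 (mod 7): write x = 6 + 8·t and require 6 + 8·t ≡ 6 (mod 7), i.e. 8·t ≡ 6 − 6 ≡ 0 (mod 7). Since 8^(−1) ≡ 1 (mod 7) (8 ≡ 1 (mod 7)), t ≡ 1·0 ≡ 0 (mod 7). So x ≡ 6 + 8·0 = 6 (mod 56).
Unique solution in [0, 56): x = 6.

Final answer: x ≡ 6 (mod 56); the representative in [0, 56) is 6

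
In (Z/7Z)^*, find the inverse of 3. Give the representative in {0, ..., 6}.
3^(−1) ≡ 5 (mod 7)

Apply the extended Euclidean algorithm to (7, 3), tracking rows (r, s, t) with s·7 + t·3 = r. Each division r_prev = q·r_cur + r_new produces the new row as (previous row) − q·(current row):
  row A: (7, 1, 0)   [1·7 + 0·3 = 7]
  row B: (3, 0, 1)   [0·7 + 1·3 = 3]
  7 = 2·3 + 1   → row C = row A − 2·row B = (1, 1, −2)   [check: 1·7 − 2·3 = 1]
  3 = 3·1 + 0   → remainder 0, stop. gcd = 1 (last nonzero row C).
The gcd is 1, so 3 is invertible mod 7. The last nonzero row gives 1·7 − 2·3 = 1, so t = −2. So 3^(−1) ≡ −2 ≡ 5 (mod 7). Verify: 3 · 5 = 15 ≡ 1 (mod 7). ✓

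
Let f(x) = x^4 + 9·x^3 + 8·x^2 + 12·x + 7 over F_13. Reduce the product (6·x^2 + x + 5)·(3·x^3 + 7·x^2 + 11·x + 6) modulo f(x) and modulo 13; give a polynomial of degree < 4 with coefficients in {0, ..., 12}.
Multiply as integer polynomials: a · b = 18·x^5 + 45·x^4 + 88·x^3 + 82·x^2 + 61·x + 30. Reducing coefficients mod 13: a · b ≡ 5·x^5 + 6·x^4 + 10·x^3 + 4·x^2 + 9·x + 4. Now divide by f(x) = x^4 + 9·x^3 + 8·x^2 + 12·x + 7 in F_13[x], eliminating the leading term at each step:
  leading term 5·x^5: subtract (5·x)·f(x) = 5·x^5 + 6·x^4 + x^3 + 8·x^2 + 9·x, leaving 9·x^3 + 9·x^2 + 4 (coefficients mod 13)
The degree is now < 4, so this is the remainder. Hence a · b ≡ 9·x^3 + 9·x^2 + 4 in F_13[x]/(f).

Final answer: a · b ≡ 9·x^3 + 9·x^2 + 4 (mod f(x))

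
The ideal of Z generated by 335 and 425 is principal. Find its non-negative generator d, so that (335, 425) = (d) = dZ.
In the PID Z, (a, b) is generated by gcd(a, b). Compute gcd(425, 335) with the extended Euclidean algorithm, tracking rows (r, s, t) with s·425 + t·335 = r:
  row A: (425, 1, 0)   [1·425 + 0·335 = 425]
  row B: (335, 0, 1)   [0·425 + 1·335 = 335]
  425 = 1·335 + 90   → row C = row A − 1·row B = (90, 1, −1)   [check: 1·425 − 1·335 = 90]
  335 = 3·90 + 65   → row D = row B − 3·row C = (65, −3, 4)   [check: −3·425 + 4·335 = 65]
  90 = 1·65 + 25   → row E = row C − 1·row D = (25, 4, −5)   [check: 4·425 − 5·335 = 25]
  65 = 2·25 + 15   → row F = row D − 2·row E = (15, −11, 14)   [check: −11·425 + 14·335 = 15]
  25 = 1·15 + 10   → row G = row E − 1·row F = (10, 15, −19)   [check: 15·425 − 19·335 = 10]
  15 = 1·10 + 5   → row H = row F − 1·row G = (5, −26, 33)   [check: −26·425 + 33·335 = 5]
  10 = 2·5 + 0   → remainder 0, stop. gcd = 5 (last nonzero row H).
So gcd(335, 425) = 5, with Bézout identity −26·425 + 33·335 = 5. Containment (⊇): the Bézout identity exhibits 5 as an element of (335, 425), giving (5) ⊆ (335, 425). Containment (⊆): since 5 | 335 and 5 | 425 (335 = 5·67, 425 = 5·85), every Z-linear combination of 335 and 425 is divisible by 5, so (335, 425) ⊆ (5). Therefore (335, 425) = (5), d = 5.

Final answer: (335, 425) = (5); d = 5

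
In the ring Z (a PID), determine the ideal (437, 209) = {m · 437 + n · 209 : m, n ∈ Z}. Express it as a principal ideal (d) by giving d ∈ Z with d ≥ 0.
In the PID Z, (a, b) is generated by gcd(a, b). Compute gcd(437, 209) with the extended Euclidean algorithm, tracking rows (r, s, t) with s·437 + t·209 = r:
  row A: (437, 1, 0)   [1·437 + 0·209 = 437]
  row B: (209, 0, 1)   [0·437 + 1·209 = 209]
  437 = 2·209 + 19   → row C = row A − 2·row B = (19, 1, −2)   [check: 1·437 − 2·209 = 19]
  209 = 11·19 + 0   → remainder 0, stop. gcd = 19 (last nonzero row C).
So gcd(437, 209) = 19, with Bézout identity 1·437 − 2·209 = 19. Containment (⊇): the Bézout identity exhibits 19 as an element of (437, 209), giving (19) ⊆ (437, 209). Containment (⊆): since 19 | 437 and 19 | 209 (437 = 19·23, 209 = 19·11), every Z-linear combination of 437 and 209 is divisible by 19, so (437, 209) ⊆ (19). Therefore (437, 209) = (19), d = 19.

Final answer: (437, 209) = (19); d = 19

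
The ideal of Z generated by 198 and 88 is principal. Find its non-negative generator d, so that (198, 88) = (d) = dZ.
In the PID Z, (a, b) is generated by gcd(a, b). Compute gcd(198, 88) with the extended Euclidean algorithm, tracking rows (r, s, t) with s·198 + t·88 = r:
  row A: (198, 1, 0)   [1·198 + 0·88 = 198]
  row B: (88, 0, 1)   [0·198 + 1·88 = 88]
  198 = 2·88 + 22   → row C = row A − 2·row B = (22, 1, −2)   [check: 1·198 − 2·88 = 22]
  88 = 4·22 + 0   → remainder 0, stop. gcd = 22 (last nonzero row C).
So gcd(198, 88) = 22, with Bézout identity 1·198 − 2·88 = 22. Containment (⊇): the Bézout identity exhibits 22 as an element of (198, 88), giving (22) ⊆ (198, 88). Containment (⊆): since 22 | 198 and 22 | 88 (198 = 22·9, 88 = 22·4), every Z-linear combination of 198 and 88 is divisible by 22, so (198, 88) ⊆ (22). Therefore (198, 88) = (22), d = 22.

Final answer: (198, 88) = (22); d = 22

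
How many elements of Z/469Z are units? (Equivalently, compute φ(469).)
Z/469Z has φ(469) = 396 units

An element a ∈ Z/469Z is a unit iff gcd(a, 469) = 1, so the number of units is φ(469). φ is multiplicative, with φ(p^e) = p^e − p^(e−1). Factorise 469 = 7 · 67. Then
  φ(469) = (7 − 1) · (67 − 1) = 6 · 66 = 396.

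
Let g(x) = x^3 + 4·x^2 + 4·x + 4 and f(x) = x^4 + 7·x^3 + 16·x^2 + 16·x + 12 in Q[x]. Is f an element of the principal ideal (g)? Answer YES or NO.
YES

In Q[x] the ideal (g) consists of all multiples of g, so f ∈ (g) iff g | f, i.e. iff the remainder of f on division by g is 0. Divide f by g (g is monic, so eliminate the leading term of the running remainder at each step):
  leading term x^4: subtract (x)·g(x) = x^4 + 4·x^3 + 4·x^2 + 4·x, leaving 3·x^3 + 12·x^2 + 12·x + 12
  leading term 3·x^3: subtract (3)·g(x) = 3·x^3 + 12·x^2 + 12·x + 12, leaving 0
The remainder is 0, so f(x) = g(x) · h(x) with h(x) = x + 3. Hence g | f, i.e. f ∈ (g).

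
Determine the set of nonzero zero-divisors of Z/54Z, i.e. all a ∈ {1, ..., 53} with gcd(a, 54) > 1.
An element a ∈ Z/54Z (with a ≠ 0) is a zero-divisor iff gcd(a, 54) > 1 (because a is a unit precisely when gcd(a, n) = 1, and in Z/nZ every nonzero, non-unit element is a zero-divisor). Scan a = 1, ..., 53 and keep those with gcd(a, 54) > 1:
  gcd(2, 54) = 2, gcd(3, 54) = 3, gcd(4, 54) = 2, gcd(6, 54) = 6, gcd(8, 54) = 2, gcd(9, 54) = 9, gcd(10, 54) = 2, gcd(12, 54) = 6, gcd(14, 54) = 2, gcd(15, 54) = 3, gcd(16, 54) = 2, gcd(18, 54) = 18, gcd(20, 54) = 2, gcd(21, 54) = 3, gcd(22, 54) = 2, gcd(24, 54) = 6, gcd(26, 54) = 2, gcd(27, 54) = 27, gcd(28, 54) = 2, gcd(30, 54) = 6, gcd(32, 54) = 2, gcd(33, 54) = 3, gcd(34, 54) = 2, gcd(36, 54) = 18, gcd(38, 54) = 2, gcd(39, 54) = 3, gcd(40, 54) = 2, gcd(42, 54) = 6, gcd(44, 54) = 2, gcd(45, 54) = 9, gcd(46, 54) = 2, gcd(48, 54) = 6, gcd(50, 54) = 2, gcd(51, 54) = 3, gcd(52, 54) = 2.
All other a ∈ {1, ..., 53} have gcd(a, 54) = 1 and are units. So the nonzero zero-divisors are exactly the 35 values of a appearing in this scan.

Final answer: nonzero zero-divisors of Z/54Z = {2, 3, 4, 6, 8, 9, 10, 12, 14, 15, 16, 18, 20, 21, 22, 24, 26, 27, 28, 30, 32, 33, 34, 36, 38, 39, 40, 42, 44, 45, 46, 48, 50, 51, 52}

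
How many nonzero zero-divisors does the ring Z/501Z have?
In Z/501Z each nonzero element is either a unit (gcd with 501 is 1) or a zero-divisor (gcd > 1). The number of units is φ(501): factorise 501 = 3 · 167, so φ(501) = (3 − 1) · (167 − 1) = 2 · 166 = 332. The nonzero elements number 501 − 1 = 500. Hence the nonzero zero-divisors number 500 − 332 = 168.

Final answer: Z/501Z has 168 nonzero zero-divisors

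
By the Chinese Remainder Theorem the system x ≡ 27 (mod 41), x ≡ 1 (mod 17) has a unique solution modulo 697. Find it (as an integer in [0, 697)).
x ≡ 273 (mod 697); the representative in [0, 697) is 273

The moduli 41, 17 are pairwise coprime, so by the CRT there is a unique solution mod 41·17 = 697.
Solve by successive substitution. Start with x ≡ 27 (mod 41).
  Combine with x ≡ 1 (mod 17): write x = 27 + 41·t and require 27 + 41·t ≡ 1 (mod 17), i.e. 41·t ≡ 1 − 27 ≡ 8 (mod 17). Since 41^(−1) ≡ 5 (mod 17) (41 ≡ 7 (mod 17)), t ≡ 5·8 ≡ 6 (mod 17). So x ≡ 27 + 41·6 = 273 (mod 697).
Unique solution in [0, 697): x = 273.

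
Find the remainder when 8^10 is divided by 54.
Use repeated squaring. Binary(10) = 1010. Walk through the bits of the exponent 10 left-to-right: at each bit after the leading one, square the running value, then multiply by 8 if the bit is 1 (always reducing mod 54):
  bit 1 = 1 (leading): start with 8.
  bit 2 = 0: square 8^2 = 64 ≡ 10 (mod 54).
  bit 3 = 1: square 10^2 = 100 ≡ 46; bit is 1, so multiply 46·8 = 368 ≡ 44 (mod 54).
  bit 4 = 0: square 44^2 = 1936 ≡ 46 (mod 54).
Final value: 8^10 ≡ 46 (mod 54).

Final answer: 46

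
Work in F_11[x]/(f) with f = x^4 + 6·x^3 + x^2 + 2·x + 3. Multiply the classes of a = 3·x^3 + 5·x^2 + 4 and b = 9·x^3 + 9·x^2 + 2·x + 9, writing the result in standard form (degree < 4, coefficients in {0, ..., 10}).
Multiply as integer polynomials: a · b = 27·x^6 + 72·x^5 + 51·x^4 + 73·x^3 + 81·x^2 + 8·x + 36. Reducing coefficients mod 11: a · b ≡ 5·x^6 + 6·x^5 + 7·x^4 + 7·x^3 + 4·x^2 + 8·x + 3. Now divide by f(x) = x^4 + 6·x^3 + x^2 + 2·x + 3 in F_11[x], eliminating the leading term at each step:
  leading term 5·x^6: subtract (5·x^2)·f(x) = 5·x^6 + 8·x^5 + 5·x^4 + 10·x^3 + 4·x^2, leaving 9·x^5 + 2·x^4 + 8·x^3 + 8·x + 3 (coefficients mod 11)
  leading term 9·x^5: subtract (9·x)·f(x) = 9·x^5 + 10·x^4 + 9·x^3 + 7·x^2 + 5·x, leaving 3·x^4 + 10·x^3 + 4·x^2 + 3·x + 3 (coefficients mod 11)
  leading term 3·x^4: subtract (3)·f(x) = 3·x^4 + 7·x^3 + 3·x^2 + 6·x + 9, leaving 3·x^3 + x^2 + 8·x + 5 (coefficients mod 11)
The degree is now < 4, so this is the remainder. Hence a · b ≡ 3·x^3 + x^2 + 8·x + 5 in F_11[x]/(f).

Final answer: a · b ≡ 3·x^3 + x^2 + 8·x + 5 (mod f(x))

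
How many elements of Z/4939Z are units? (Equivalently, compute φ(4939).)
An element a ∈ Z/4939Z is a unit iff gcd(a, 4939) = 1, so the number of units is φ(4939). φ is multiplicative, with φ(p^e) = p^e − p^(e−1). Factorise 4939 = 11 · 449. Then
  φ(4939) = (11 − 1) · (449 − 1) = 10 · 448 = 4480.

Final answer: Z/4939Z has φ(4939) = 4480 units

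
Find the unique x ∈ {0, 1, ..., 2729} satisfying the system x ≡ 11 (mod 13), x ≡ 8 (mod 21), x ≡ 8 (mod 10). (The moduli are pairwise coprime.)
The moduli 13, 21, 10 are pairwise coprime, so by the CRT there is a unique solution mod 13·21·10 = 2730.
Solve by successive substitution. Start with x ≡ 11 (mod 13).
  Combine with x ≡ 8 (mod 21): write x = 11 + 13·t and require 11 + 13·t ≡ 8 (mod 21), i.e. 13·t ≡ 8 − 11 ≡ 18 (mod 21). Since 13^(−1) ≡ 13 (mod 21), t ≡ 13·18 ≡ 3 (mod 21). So x ≡ 11 + 13·3 = 50 (mod 273).
  Combine with x ≡ 8 (mod 10): write x = 50 + 273·t and require 50 + 273·t ≡ 8 (mod 10), i.e. 273·t ≡ 8 − 50 ≡ 8 (mod 10). Since 273^(−1) ≡ 7 (mod 10) (273 ≡ 3 (mod 10)), t ≡ 7·8 ≡ 6 (mod 10). So x ≡ 50 + 273·6 = 1688 (mod 2730).
Unique solution in [0, 2730): x = 1688.

Final answer: x ≡ 1688 (mod 2730); the representative in [0, 2730) is 1688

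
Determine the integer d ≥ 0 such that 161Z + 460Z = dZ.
In the PID Z, (a, b) is generated by gcd(a, b). Compute gcd(460, 161) with the extended Euclidean algorithm, tracking rows (r, s, t) with s·460 + t·161 = r:
  row A: (460, 1, 0)   [1·460 + 0·161 = 460]
  row B: (161, 0, 1)   [0·460 + 1·161 = 161]
  460 = 2·161 + 138   → row C = row A − 2·row B = (138, 1, −2)   [check: 1·460 − 2·161 = 138]
  161 = 1·138 + 23   → row D = row B − 1·row C = (23, −1, 3)   [check: −1·460 + 3·161 = 23]
  138 = 6·23 + 0   → remainder 0, stop. gcd = 23 (last nonzero row D).
So gcd(161, 460) = 23, with Bézout identity −1·460 + 3·161 = 23. Containment (⊇): the Bézout identity exhibits 23 as an element of (161, 460), giving (23) ⊆ (161, 460). Containment (⊆): since 23 | 161 and 23 | 460 (161 = 23·7, 460 = 23·20), every Z-linear combination of 161 and 460 is divisible by 23, so (161, 460) ⊆ (23). Therefore (161, 460) = (23), d = 23.

Final answer: (161, 460) = (23); d = 23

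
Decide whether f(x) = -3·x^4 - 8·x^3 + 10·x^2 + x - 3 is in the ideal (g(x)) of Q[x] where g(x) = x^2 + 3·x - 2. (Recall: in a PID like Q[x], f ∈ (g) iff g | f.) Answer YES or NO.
NO

In Q[x] the ideal (g) consists of all multiples of g, so f ∈ (g) iff g | f, i.e. iff the remainder of f on division by g is 0. Divide f by g (g is monic, so eliminate the leading term of the running remainder at each step):
  leading term -3·x^4: subtract (-3·x^2)·g(x) = -3·x^4 - 9·x^3 + 6·x^2, leaving x^3 + 4·x^2 + x - 3
  leading term x^3: subtract (x)·g(x) = x^3 + 3·x^2 - 2·x, leaving x^2 + 3·x - 3
  leading term x^2: subtract (1)·g(x) = x^2 + 3·x - 2, leaving -1
The remainder r(x) = -1 ≠ 0 (and deg r < deg g), so g ∤ f, i.e. f ∉ (g).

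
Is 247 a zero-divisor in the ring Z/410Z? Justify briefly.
gcd(247, 410) = 1, so 247 is a unit in Z/410Z (it has a multiplicative inverse). A unit cannot be a zero-divisor: if 247·b ≡ 0 then multiplying both sides by 247^(−1) gives b ≡ 0. So 247 is not a zero-divisor.

Final answer: NO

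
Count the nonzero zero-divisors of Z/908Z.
In Z/908Z each nonzero element is either a unit (gcd with 908 is 1) or a zero-divisor (gcd > 1). The number of units is φ(908): factorise 908 = 2^2 · 227, so φ(908) = (2^2 − 2^1) · (227 − 1) = 2 · 226 = 452. The nonzero elements number 908 − 1 = 907. Hence the nonzero zero-divisors number 907 − 452 = 455.

Final answer: Z/908Z has 455 nonzero zero-divisors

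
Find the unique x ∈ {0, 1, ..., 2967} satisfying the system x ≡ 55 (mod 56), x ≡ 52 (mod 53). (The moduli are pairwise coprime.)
The moduli 56, 53 are pairwise coprime, so by the CRT there is a unique solution mod 56·53 = 2968.
Solve by successive substitution. Start with x ≡ 55 (mod 56).
  Combine with x ≡ 52 (mod 53): write x = 55 + 56·t and require 55 + 56·t ≡ 52 (mod 53), i.e. 56·t ≡ 52 − 55 ≡ 50 (mod 53). Since 56^(−1) ≡ 18 (mod 53) (56 ≡ 3 (mod 53)), t ≡ 18·50 ≡ 52 (mod 53). So x ≡ 55 + 56·52 = 2967 (mod 2968).
Unique solution in [0, 2968): x = 2967.

Final answer: x ≡ 2967 (mod 2968); the representative in [0, 2968) is 2967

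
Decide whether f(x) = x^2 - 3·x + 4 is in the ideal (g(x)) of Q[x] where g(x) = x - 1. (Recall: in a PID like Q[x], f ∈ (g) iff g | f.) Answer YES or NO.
In Q[x] the ideal (g) consists of all multiples of g, so f ∈ (g) iff g | f, i.e. iff the remainder of f on division by g is 0. Divide f by g (g is monic, so eliminate the leading term of the running remainder at each step):
  leading term x^2: subtract (x)·g(x) = x^2 - x, leaving 4 - 2·x
  leading term -2·x: subtract (-2)·g(x) = 2 - 2·x, leaving 2
The remainder r(x) = 2 ≠ 0 (and deg r < deg g), so g ∤ f, i.e. f ∉ (g).

Final answer: NO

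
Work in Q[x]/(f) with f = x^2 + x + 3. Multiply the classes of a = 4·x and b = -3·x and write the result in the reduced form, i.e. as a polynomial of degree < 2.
First multiply in Q[x] without reducing: a · b = -12·x^2. Now divide by f(x) = x^2 + x + 3, eliminating the leading term at each step:
  leading term -12·x^2: subtract (-12)·f(x) = -12·x^2 - 12·x - 36, leaving 12·x + 36
The degree is now < 2, so this is the remainder. Hence a · b ≡ 12·x + 36 in Q[x]/(f).

Final answer: a · b ≡ 12·x + 36 (mod f(x))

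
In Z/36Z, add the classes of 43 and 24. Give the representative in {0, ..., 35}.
Reduce the summands first: 43 ≡ 7 (mod 36), so 43 + 24 ≡ 7 + 24 (mod 36). 7 + 24 = 31; 31 = 0·36 + 31, so (43 + 24) mod 36 = 31.

Final answer: 31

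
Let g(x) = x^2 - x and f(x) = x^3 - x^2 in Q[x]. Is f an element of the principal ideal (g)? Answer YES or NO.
In Q[x] the ideal (g) consists of all multiples of g, so f ∈ (g) iff g | f, i.e. iff the remainder of f on division by g is 0. Divide f by g (g is monic, so eliminate the leading term of the running remainder at each step):
  leading term x^3: subtract (x)·g(x) = x^3 - x^2, leaving 0
The remainder is 0, so f(x) = g(x) · h(x) with h(x) = x. Hence g | f, i.e. f ∈ (g).

Final answer: YES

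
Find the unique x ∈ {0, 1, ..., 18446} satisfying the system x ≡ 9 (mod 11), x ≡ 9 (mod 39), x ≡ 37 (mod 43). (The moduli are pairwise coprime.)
The moduli 11, 39, 43 are pairwise coprime, so by the CRT there is a unique solution mod 11·39·43 = 18447.
Solve by successive substitution. Start with x ≡ 9 (mod 11).
  Combine with x ≡ 9 (mod 39): write x = 9 + 11·t and require 9 + 11·t ≡ 9 (mod 39), i.e. 11·t ≡ 9 − 9 ≡ 0 (mod 39). Since 11^(−1) ≡ 32 (mod 39), t ≡ 32·0 ≡ 0 (mod 39). So x ≡ 9 + 11·0 = 9 (mod 429).
  Combine with x ≡ 37 (mod 43): write x = 9 + 429·t and require 9 + 429·t ≡ 37 (mod 43), i.e. 429·t ≡ 37 − 9 ≡ 28 (mod 43). Since 429^(−1) ≡ 42 (mod 43) (429 ≡ 42 (mod 43)), t ≡ 42·28 ≡ 15 (mod 43). So x ≡ 9 + 429·15 = 6444 (mod 18447).
Unique solution in [0, 18447): x = 6444.

Final answer: x ≡ 6444 (mod 18447); the representative in [0, 18447) is 6444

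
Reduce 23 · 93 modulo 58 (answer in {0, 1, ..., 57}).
51

Reduce the factors first: 93 ≡ 35 (mod 58), so 23 · 93 ≡ 23 · 35 (mod 58). 23 · 35 = 805. Dividing by 58: 805 = 13·58 + 51. So (23 · 93) mod 58 = 51.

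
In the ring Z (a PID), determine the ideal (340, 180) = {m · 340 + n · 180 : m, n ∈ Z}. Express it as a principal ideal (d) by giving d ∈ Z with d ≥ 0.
(340, 180) = (20); d = 20

In the PID Z, (a, b) is generated by gcd(a, b). Compute gcd(340, 180) with the extended Euclidean algorithm, tracking rows (r, s, t) with s·340 + t·180 = r:
  row A: (340, 1, 0)   [1·340 + 0·180 = 340]
  row B: (180, 0, 1)   [0·340 + 1·180 = 180]
  340 = 1·180 + 160   → row C = row A − 1·row B = (160, 1, −1)   [check: 1·340 − 1·180 = 160]
  180 = 1·160 + 20   → row D = row B − 1·row C = (20, −1, 2)   [check: −1·340 + 2·180 = 20]
  160 = 8·20 + 0   → remainder 0, stop. gcd = 20 (last nonzero row D).
So gcd(340, 180) = 20, with Bézout identity −1·340 + 2·180 = 20. Containment (⊇): the Bézout identity exhibits 20 as an element of (340, 180), giving (20) ⊆ (340, 180). Containment (⊆): since 20 | 340 and 20 | 180 (340 = 20·17, 180 = 20·9), every Z-linear combination of 340 and 180 is divisible by 20, so (340, 180) ⊆ (20). Therefore (340, 180) = (20), d = 20.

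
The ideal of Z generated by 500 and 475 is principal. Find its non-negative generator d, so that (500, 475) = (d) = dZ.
In the PID Z, (a, b) is generated by gcd(a, b). Compute gcd(500, 475) with the extended Euclidean algorithm, tracking rows (r, s, t) with s·500 + t·475 = r:
  row A: (500, 1, 0)   [1·500 + 0·475 = 500]
  row B: (475, 0, 1)   [0·500 + 1·475 = 475]
  500 = 1·475 + 25   → row C = row A − 1·row B = (25, 1, −1)   [check: 1·500 − 1·475 = 25]
  475 = 19·25 + 0   → remainder 0, stop. gcd = 25 (last nonzero row C).
So gcd(500, 475) = 25, with Bézout identity 1·500 − 1·475 = 25. Containment (⊇): the Bézout identity exhibits 25 as an element of (500, 475), giving (25) ⊆ (500, 475). Containment (⊆): since 25 | 500 and 25 | 475 (500 = 25·20, 475 = 25·19), every Z-linear combination of 500 and 475 is divisible by 25, so (500, 475) ⊆ (25). Therefore (500, 475) = (25), d = 25.

Final answer: (500, 475) = (25); d = 25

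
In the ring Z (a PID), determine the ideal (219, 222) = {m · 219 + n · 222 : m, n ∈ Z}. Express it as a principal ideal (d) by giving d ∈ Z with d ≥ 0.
In the PID Z, (a, b) is generated by gcd(a, b). Compute gcd(222, 219) with the extended Euclidean algorithm, tracking rows (r, s, t) with s·222 + t·219 = r:
  row A: (222, 1, 0)   [1·222 + 0·219 = 222]
  row B: (219, 0, 1)   [0·222 + 1·219 = 219]
  222 = 1·219 + 3   → row C = row A − 1·row B = (3, 1, −1)   [check: 1·222 − 1·219 = 3]
  219 = 73·3 + 0   → remainder 0, stop. gcd = 3 (last nonzero row C).
So gcd(219, 222) = 3, with Bézout identity 1·222 − 1·219 = 3. Containment (⊇): the Bézout identity exhibits 3 as an element of (219, 222), giving (3) ⊆ (219, 222). Containment (⊆): since 3 | 219 and 3 | 222 (219 = 3·73, 222 = 3·74), every Z-linear combination of 219 and 222 is divisible by 3, so (219, 222) ⊆ (3). Therefore (219, 222) = (3), d = 3.

Final answer: (219, 222) = (3); d = 3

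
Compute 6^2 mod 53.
Use repeated squaring. Binary(2) = 10. Walk through the bits of the exponent 2 left-to-right: at each bit after the leading one, square the running value, then multiply by 6 if the bit is 1 (always reducing mod 53):
  bit 1 = 1 (leading): start with 6.
  bit 2 = 0: square 6^2 = 36 (mod 53).
Final value: 6^2 ≡ 36 (mod 53).

Final answer: 36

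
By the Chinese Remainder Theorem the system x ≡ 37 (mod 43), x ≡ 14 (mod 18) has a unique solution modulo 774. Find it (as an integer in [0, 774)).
x ≡ 338 (mod 774); the representative in [0, 774) is 338

The moduli 43, 18 are pairwise coprime, so by the CRT there is a unique solution mod 43·18 = 774.
Solve by successive substitution. Start with x ≡ 37 (mod 43).
  Combine with x ≡ 14 (mod 18): write x = 37 + 43·t and require 37 + 43·t ≡ 14 (mod 18), i.e. 43·t ≡ 14 − 37 ≡ 13 (mod 18). Since 43^(−1) ≡ 13 (mod 18) (43 ≡ 7 (mod 18)), t ≡ 13·13 ≡ 7 (mod 18). So x ≡ 37 + 43·7 = 338 (mod 774).
Unique solution in [0, 774): x = 338.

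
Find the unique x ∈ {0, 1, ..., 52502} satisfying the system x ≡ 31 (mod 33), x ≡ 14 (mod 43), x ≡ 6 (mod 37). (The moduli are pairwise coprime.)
The moduli 33, 43, 37 are pairwise coprime, so by the CRT there is a unique solution mod 33·43·37 = 52503.
Solve by successive substitution. Start with x ≡ 31 (mod 33).
  Combine with x ≡ 14 (mod 43): write x = 31 + 33·t and require 31 + 33·t ≡ 14 (mod 43), i.e. 33·t ≡ 14 − 31 ≡ 26 (mod 43). Since 33^(−1) ≡ 30 (mod 43), t ≡ 30·26 ≡ 6 (mod 43). So x ≡ 31 + 33·6 = 229 (mod 1419).
  Combine with x ≡ 6 (mod 37): write x = 229 + 1419·t and require 229 + 1419·t ≡ 6 (mod 37), i.e. 1419·t ≡ 6 − 229 ≡ 36 (mod 37). Since 1419^(−1) ≡ 20 (mod 37) (1419 ≡ 13 (mod 37)), t ≡ 20·36 ≡ 17 (mod 37). So x ≡ 229 + 1419·17 = 24352 (mod 52503).
Unique solution in [0, 52503): x = 24352.

Final answer: x ≡ 24352 (mod 52503); the representative in [0, 52503) is 24352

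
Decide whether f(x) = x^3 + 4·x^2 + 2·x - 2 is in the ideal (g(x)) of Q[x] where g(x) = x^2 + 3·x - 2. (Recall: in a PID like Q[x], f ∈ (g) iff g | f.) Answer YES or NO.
NO

In Q[x] the ideal (g) consists of all multiples of g, so f ∈ (g) iff g | f, i.e. iff the remainder of f on division by g is 0. Divide f by g (g is monic, so eliminate the leading term of the running remainder at each step):
  leading term x^3: subtract (x)·g(x) = x^3 + 3·x^2 - 2·x, leaving x^2 + 4·x - 2
  leading term x^2: subtract (1)·g(x) = x^2 + 3·x - 2, leaving x
The remainder r(x) = x ≠ 0 (and deg r < deg g), so g ∤ f, i.e. f ∉ (g).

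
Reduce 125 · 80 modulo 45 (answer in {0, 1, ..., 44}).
10

Reduce the factors first: 125 ≡ 35, 80 ≡ 35 (mod 45), so 125 · 80 ≡ 35 · 35 (mod 45). 35 · 35 = 1225. Dividing by 45: 1225 = 27·45 + 10. So (125 · 80) mod 45 = 10.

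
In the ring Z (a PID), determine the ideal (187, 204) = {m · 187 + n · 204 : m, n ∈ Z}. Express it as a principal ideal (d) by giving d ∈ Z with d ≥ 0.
(187, 204) = (17); d = 17

In the PID Z, (a, b) is generated by gcd(a, b). Compute gcd(204, 187) with the extended Euclidean algorithm, tracking rows (r, s, t) with s·204 + t·187 = r:
  row A: (204, 1, 0)   [1·204 + 0·187 = 204]
  row B: (187, 0, 1)   [0·204 + 1·187 = 187]
  204 = 1·187 + 17   → row C = row A − 1·row B = (17, 1, −1)   [check: 1·204 − 1·187 = 17]
  187 = 11·17 + 0   → remainder 0, stop. gcd = 17 (last nonzero row C).
So gcd(187, 204) = 17, with Bézout identity 1·204 − 1·187 = 17. Containment (⊇): the Bézout identity exhibits 17 as an element of (187, 204), giving (17) ⊆ (187, 204). Containment (⊆): since 17 | 187 and 17 | 204 (187 = 17·11, 204 = 17·12), every Z-linear combination of 187 and 204 is divisible by 17, so (187, 204) ⊆ (17). Therefore (187, 204) = (17), d = 17.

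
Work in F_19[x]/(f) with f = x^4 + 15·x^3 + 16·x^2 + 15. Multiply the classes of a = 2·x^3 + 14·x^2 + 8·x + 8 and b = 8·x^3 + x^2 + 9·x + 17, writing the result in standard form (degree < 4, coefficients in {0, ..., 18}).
a · b ≡ 10·x^3 + 5·x^2 + 8·x + 7 (mod f(x))

Multiply as integer polynomials: a · b = 16·x^6 + 114·x^5 + 96·x^4 + 232·x^3 + 318·x^2 + 208·x + 136. Reducing coefficients mod 19: a · b ≡ 16·x^6 + x^4 + 4·x^3 + 14·x^2 + 18·x + 3. Now divide by f(x) = x^4 + 15·x^3 + 16·x^2 + 15 in F_19[x], eliminating the leading term at each step:
  leading term 16·x^6: subtract (16·x^2)·f(x) = 16·x^6 + 12·x^5 + 9·x^4 + 12·x^2, leaving 7·x^5 + 11·x^4 + 4·x^3 + 2·x^2 + 18·x + 3 (coefficients mod 19)
  leading term 7·x^5: subtract (7·x)·f(x) = 7·x^5 + 10·x^4 + 17·x^3 + 10·x, leaving x^4 + 6·x^3 + 2·x^2 + 8·x + 3 (coefficients mod 19)
  leading term x^4: subtract (1)·f(x) = x^4 + 15·x^3 + 16·x^2 + 15, leaving 10·x^3 + 5·x^2 + 8·x + 7 (coefficients mod 19)
The degree is now < 4, so this is the remainder. Hence a · b ≡ 10·x^3 + 5·x^2 + 8·x + 7 in F_19[x]/(f).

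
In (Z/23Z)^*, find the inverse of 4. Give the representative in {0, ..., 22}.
4^(−1) ≡ 6 (mod 23)

Apply the extended Euclidean algorithm to (23, 4), tracking rows (r, s, t) with s·23 + t·4 = r. Each division r_prev = q·r_cur + r_new produces the new row as (previous row) − q·(current row):
  row A: (23, 1, 0)   [1·23 + 0·4 = 23]
  row B: (4, 0, 1)   [0·23 + 1·4 = 4]
  23 = 5·4 + 3   → row C = row A − 5·row B = (3, 1, −5)   [check: 1·23 − 5·4 = 3]
  4 = 1·3 + 1   → row D = row B − 1·row C = (1, −1, 6)   [check: −1·23 + 6·4 = 1]
  3 = 3·1 + 0   → remainder 0, stop. gcd = 1 (last nonzero row D).
The gcd is 1, so 4 is invertible mod 23. The last nonzero row gives −1·23 + 6·4 = 1, so t = 6. So 4^(−1) ≡ 6 (mod 23). Verify: 4 · 6 = 24 ≡ 1 (mod 23). ✓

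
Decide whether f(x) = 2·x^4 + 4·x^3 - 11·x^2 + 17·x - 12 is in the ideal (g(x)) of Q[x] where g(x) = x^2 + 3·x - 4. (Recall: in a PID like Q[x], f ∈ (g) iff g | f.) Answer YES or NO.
YES

In Q[x] the ideal (g) consists of all multiples of g, so f ∈ (g) iff g | f, i.e. iff the remainder of f on division by g is 0. Divide f by g (g is monic, so eliminate the leading term of the running remainder at each step):
  leading term 2·x^4: subtract (2·x^2)·g(x) = 2·x^4 + 6·x^3 - 8·x^2, leaving -2·x^3 - 3·x^2 + 17·x - 12
  leading term -2·x^3: subtract (-2·x)·g(x) = -2·x^3 - 6·x^2 + 8·x, leaving 3·x^2 + 9·x - 12
  leading term 3·x^2: subtract (3)·g(x) = 3·x^2 + 9·x - 12, leaving 0
The remainder is 0, so f(x) = g(x) · h(x) with h(x) = 2·x^2 - 2·x + 3. Hence g | f, i.e. f ∈ (g).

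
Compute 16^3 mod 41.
37

Use repeated squaring. Binary(3) = 11. Walk through the bits of the exponent 3 left-to-right: at each bit after the leading one, square the running value, then multiply by 16 if the bit is 1 (always reducing mod 41):
  bit 1 = 1 (leading): start with 16.
  bit 2 = 1: square 16^2 = 256 ≡ 10; bit is 1, so multiply 10·16 = 160 ≡ 37 (mod 41).
Final value: 16^3 ≡ 37 (mod 41).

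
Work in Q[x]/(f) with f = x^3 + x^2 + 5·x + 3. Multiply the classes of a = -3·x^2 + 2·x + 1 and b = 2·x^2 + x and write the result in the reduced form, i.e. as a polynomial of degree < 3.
First multiply in Q[x] without reducing: a · b = -6·x^4 + x^3 + 4·x^2 + x. Now divide by f(x) = x^3 + x^2 + 5·x + 3, eliminating the leading term at each step:
  leading term -6·x^4: subtract (-6·x)·f(x) = -6·x^4 - 6·x^3 - 30·x^2 - 18·x, leaving 7·x^3 + 34·x^2 + 19·x
  leading term 7·x^3: subtract (7)·f(x) = 7·x^3 + 7·x^2 + 35·x + 21, leaving 27·x^2 - 16·x - 21
The degree is now < 3, so this is the remainder. Hence a · b ≡ 27·x^2 - 16·x - 21 in Q[x]/(f).

Final answer: a · b ≡ 27·x^2 - 16·x - 21 (mod f(x))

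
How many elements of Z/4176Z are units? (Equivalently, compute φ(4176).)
An element a ∈ Z/4176Z is a unit iff gcd(a, 4176) = 1, so the number of units is φ(4176). φ is multiplicative, with φ(p^e) = p^e − p^(e−1). Factorise 4176 = 2^4 · 3^2 · 29. Then
  φ(4176) = (2^4 − 2^3) · (3^2 − 3^1) · (29 − 1) = 8 · 6 · 28 = 1344.

Final answer: Z/4176Z has φ(4176) = 1344 units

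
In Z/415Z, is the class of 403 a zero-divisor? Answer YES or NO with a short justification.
NO

gcd(403, 415) = 1, so 403 is a unit in Z/415Z (it has a multiplicative inverse). A unit cannot be a zero-divisor: if 403·b ≡ 0 then multiplying both sides by 403^(−1) gives b ≡ 0. So 403 is not a zero-divisor.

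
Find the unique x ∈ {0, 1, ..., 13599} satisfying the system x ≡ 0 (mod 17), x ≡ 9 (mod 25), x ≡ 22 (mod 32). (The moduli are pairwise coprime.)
The moduli 17, 25, 32 are pairwise coprime, so by the CRT there is a unique solution mod 17·25·32 = 13600.
Solve by successive substitution. Start with x ≡ 0 (mod 17).
  Combine with x ≡ 9 (mod 25): write x = 17·t and require 17·t ≡ 9 (mod 25). Since 17^(−1) ≡ 3 (mod 25), t ≡ 3·9 ≡ 2 (mod 25). So x ≡ 17·2 = 34 (mod 425).
  Combine with x ≡ 22 (mod 32): write x = 34 + 425·t and require 34 + 425·t ≡ 22 (mod 32), i.e. 425·t ≡ 22 − 34 ≡ 20 (mod 32). Since 425^(−1) ≡ 25 (mod 32) (425 ≡ 9 (mod 32)), t ≡ 25·20 ≡ 20 (mod 32). So x ≡ 34 + 425·20 = 8534 (mod 13600).
Unique solution in [0, 13600): x = 8534.

Final answer: x ≡ 8534 (mod 13600); the representative in [0, 13600) is 8534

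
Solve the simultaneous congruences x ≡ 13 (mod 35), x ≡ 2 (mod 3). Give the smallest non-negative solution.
x ≡ 83 (mod 105); the representative in [0, 105) is 83

The moduli 35, 3 are pairwise coprime, so by the CRT there is a unique solution mod 35·3 = 105.
Solve by successive substitution. Start with x ≡ 13 (mod 35).
  Combine with x ≡ 2 (mod 3): write x = 13 + 35·t and require 13 + 35·t ≡ 2 (mod 3), i.e. 35·t ≡ 2 − 13 ≡ 1 (mod 3). Since 35^(−1) ≡ 2 (mod 3) (35 ≡ 2 (mod 3)), t ≡ 2·1 ≡ 2 (mod 3). So x ≡ 13 + 35·2 = 83 (mod 105).
Unique solution in [0, 105): x = 83.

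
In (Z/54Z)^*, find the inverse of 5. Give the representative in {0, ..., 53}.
5^(−1) ≡ 11 (mod 54)

Apply the extended Euclidean algorithm to (54, 5), tracking rows (r, s, t) with s·54 + t·5 = r. Each division r_prev = q·r_cur + r_new produces the new row as (previous row) − q·(current row):
  row A: (54, 1, 0)   [1·54 + 0·5 = 54]
  row B: (5, 0, 1)   [0·54 + 1·5 = 5]
  54 = 10·5 + 4   → row C = row A − 10·row B = (4, 1, −10)   [check: 1·54 − 10·5 = 4]
  5 = 1·4 + 1   → row D = row B − 1·row C = (1, −1, 11)   [check: −1·54 + 11·5 = 1]
  4 = 4·1 + 0   → remainder 0, stop. gcd = 1 (last nonzero row D).
The gcd is 1, so 5 is invertible mod 54. The last nonzero row gives −1·54 + 11·5 = 1, so t = 11. So 5^(−1) ≡ 11 (mod 54). Verify: 5 · 11 = 55 ≡ 1 (mod 54). ✓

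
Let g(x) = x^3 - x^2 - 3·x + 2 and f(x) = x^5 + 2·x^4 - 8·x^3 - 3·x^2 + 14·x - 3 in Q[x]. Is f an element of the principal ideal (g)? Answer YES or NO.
In Q[x] the ideal (g) consists of all multiples of g, so f ∈ (g) iff g | f, i.e. iff the remainder of f on division by g is 0. Divide f by g (g is monic, so eliminate the leading term of the running remainder at each step):
  leading term x^5: subtract (x^2)·g(x) = x^5 - x^4 - 3·x^3 + 2·x^2, leaving 3·x^4 - 5·x^3 - 5·x^2 + 14·x - 3
  leading term 3·x^4: subtract (3·x)·g(x) = 3·x^4 - 3·x^3 - 9·x^2 + 6·x, leaving -2·x^3 + 4·x^2 + 8·x - 3
  leading term -2·x^3: subtract (-2)·g(x) = -2·x^3 + 2·x^2 + 6·x - 4, leaving 2·x^2 + 2·x + 1
The remainder r(x) = 2·x^2 + 2·x + 1 ≠ 0 (and deg r < deg g), so g ∤ f, i.e. f ∉ (g).

Final answer: NO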